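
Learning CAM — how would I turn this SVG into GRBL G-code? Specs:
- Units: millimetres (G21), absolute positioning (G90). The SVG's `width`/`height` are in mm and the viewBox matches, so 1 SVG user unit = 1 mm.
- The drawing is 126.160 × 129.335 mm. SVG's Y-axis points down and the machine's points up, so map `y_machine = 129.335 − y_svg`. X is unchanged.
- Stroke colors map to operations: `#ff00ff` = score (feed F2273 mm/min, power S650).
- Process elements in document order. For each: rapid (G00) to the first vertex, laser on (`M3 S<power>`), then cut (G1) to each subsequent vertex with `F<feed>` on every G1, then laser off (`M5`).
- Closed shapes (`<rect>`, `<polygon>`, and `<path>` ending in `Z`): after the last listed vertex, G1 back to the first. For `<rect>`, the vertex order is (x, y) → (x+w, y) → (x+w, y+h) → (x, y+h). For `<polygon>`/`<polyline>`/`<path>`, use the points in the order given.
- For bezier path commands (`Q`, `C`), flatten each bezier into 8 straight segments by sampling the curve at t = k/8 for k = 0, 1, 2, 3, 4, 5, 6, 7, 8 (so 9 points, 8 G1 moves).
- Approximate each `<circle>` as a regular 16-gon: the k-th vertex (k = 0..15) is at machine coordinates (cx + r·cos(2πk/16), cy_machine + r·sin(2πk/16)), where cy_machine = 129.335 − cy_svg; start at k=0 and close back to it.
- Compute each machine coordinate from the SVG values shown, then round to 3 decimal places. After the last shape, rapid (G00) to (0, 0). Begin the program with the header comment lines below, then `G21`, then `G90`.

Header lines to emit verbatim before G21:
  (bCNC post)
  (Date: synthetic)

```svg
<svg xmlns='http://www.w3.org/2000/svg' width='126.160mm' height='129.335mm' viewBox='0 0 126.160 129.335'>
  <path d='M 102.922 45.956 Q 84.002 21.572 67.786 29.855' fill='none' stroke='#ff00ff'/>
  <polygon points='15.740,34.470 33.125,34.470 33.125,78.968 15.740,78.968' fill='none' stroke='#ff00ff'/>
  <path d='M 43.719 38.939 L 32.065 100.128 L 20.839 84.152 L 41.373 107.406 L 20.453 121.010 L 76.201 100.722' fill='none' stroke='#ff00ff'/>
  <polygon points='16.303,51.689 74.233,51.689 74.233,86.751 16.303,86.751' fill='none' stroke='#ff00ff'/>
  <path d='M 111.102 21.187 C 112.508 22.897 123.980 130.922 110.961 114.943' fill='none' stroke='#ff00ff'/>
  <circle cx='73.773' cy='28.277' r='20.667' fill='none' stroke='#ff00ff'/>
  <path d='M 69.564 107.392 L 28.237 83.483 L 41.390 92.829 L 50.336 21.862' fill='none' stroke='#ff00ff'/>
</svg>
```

(bCNC post)
(Date: synthetic)
G21
G90
G00 X102.922 Y83.379
M3 S650
G1 X98.234 Y88.965 F2273
G1 X93.631 Y93.529 F2273
G1 X89.112 Y97.073 F2273
G1 X84.678 Y99.596 F2273
G1 X80.328 Y101.098 F2273
G1 X76.063 Y101.580 F2273
G1 X71.882 Y101.040 F2273
G1 X67.786 Y99.480 F2273
M5
G00 X15.740 Y94.865
M3 S650
G1 X33.125 Y94.865 F2273
G1 X33.125 Y50.367 F2273
G1 X15.740 Y50.367 F2273
G1 X15.740 Y94.865 F2273
M5
G00 X43.719 Y90.396
M3 S650
G1 X32.065 Y29.207 F2273
G1 X20.839 Y45.183 F2273
G1 X41.373 Y21.929 F2273
G1 X20.453 Y8.325 F2273
G1 X76.201 Y28.613 F2273
M5
G00 X16.303 Y77.646
M3 S650
G1 X74.233 Y77.646 F2273
G1 X74.233 Y42.584 F2273
G1 X16.303 Y42.584 F2273
G1 X16.303 Y77.646 F2273
M5
G00 X111.102 Y108.148
M3 S650
G1 X112.034 Y102.973 F2273
G1 X113.504 Y90.530 F2273
G1 X115.108 Y73.518 F2273
G1 X116.441 Y54.637 F2273
G1 X117.098 Y36.584 F2273
G1 X116.673 Y22.060 F2273
G1 X114.763 Y13.763 F2273
G1 X110.961 Y14.392 F2273
M5
G00 X94.440 Y101.058
M3 S650
G1 X92.867 Y108.967 F2273
G1 X88.387 Y115.672 F2273
G1 X81.682 Y120.152 F2273
G1 X73.773 Y121.725 F2273
G1 X65.864 Y120.152 F2273
G1 X59.159 Y115.672 F2273
G1 X54.679 Y108.967 F2273
G1 X53.106 Y101.058 F2273
G1 X54.679 Y93.149 F2273
G1 X59.159 Y86.444 F2273
G1 X65.864 Y81.964 F2273
G1 X73.773 Y80.391 F2273
G1 X81.682 Y81.964 F2273
G1 X88.387 Y86.444 F2273
G1 X92.867 Y93.149 F2273
G1 X94.440 Y101.058 F2273
M5
G00 X69.564 Y21.943
M3 S650
G1 X28.237 Y45.852 F2273
G1 X41.390 Y36.506 F2273
G1 X50.336 Y107.473 F2273
M5
G00 X0.000 Y0.000

1 u = 1 mm; y_m = 129.335 − y.

[1] `<path>` quadratic bezier, #ff00ff→score S650 F2273: (102.922,83.379) → (98.234,88.965) → (93.631,93.529) → (89.112,97.073) → (84.678,99.596) → (80.328,101.098) → (76.063,101.580) → (71.882,101.040) → (67.786,99.480)

[2] `<polygon>` rectangle, #ff00ff→score S650 F2273: (15.740,94.865) → (33.125,94.865) → (33.125,50.367) → (15.740,50.367) → (15.740,94.865) (closed)

[3] `<path>` open polyline, #ff00ff→score S650 F2273: (43.719,90.396) → (32.065,29.207) → (20.839,45.183) → (41.373,21.929) → (20.453,8.325) → (76.201,28.613)

[4] `<polygon>` rectangle, #ff00ff→score S650 F2273: (16.303,77.646) → (74.233,77.646) → (74.233,42.584) → (16.303,42.584) → (16.303,77.646) (closed)

[5] `<path>` cubic bezier, #ff00ff→score S650 F2273: (111.102,108.148) → (112.034,102.973) → (113.504,90.530) → (115.108,73.518) → (116.441,54.637) → (117.098,36.584) → (116.673,22.060) → (114.763,13.763) → (110.961,14.392)

[6] `<circle>` circle, #ff00ff→score S650 F2273: (94.440,101.058) → (92.867,108.967) → (88.387,115.672) → (81.682,120.152) → (73.773,121.725) → (65.864,120.152) → (59.159,115.672) → (54.679,108.967) → (53.106,101.058) → (54.679,93.149) → (59.159,86.444) → (65.864,81.964) → (73.773,80.391) → (81.682,81.964) → (88.387,86.444) → (92.867,93.149) → (94.440,101.058) (closed)

[7] `<path>` open polyline, #ff00ff→score S650 F2273: (69.564,21.943) → (28.237,45.852) → (41.390,36.506) → (50.336,107.473)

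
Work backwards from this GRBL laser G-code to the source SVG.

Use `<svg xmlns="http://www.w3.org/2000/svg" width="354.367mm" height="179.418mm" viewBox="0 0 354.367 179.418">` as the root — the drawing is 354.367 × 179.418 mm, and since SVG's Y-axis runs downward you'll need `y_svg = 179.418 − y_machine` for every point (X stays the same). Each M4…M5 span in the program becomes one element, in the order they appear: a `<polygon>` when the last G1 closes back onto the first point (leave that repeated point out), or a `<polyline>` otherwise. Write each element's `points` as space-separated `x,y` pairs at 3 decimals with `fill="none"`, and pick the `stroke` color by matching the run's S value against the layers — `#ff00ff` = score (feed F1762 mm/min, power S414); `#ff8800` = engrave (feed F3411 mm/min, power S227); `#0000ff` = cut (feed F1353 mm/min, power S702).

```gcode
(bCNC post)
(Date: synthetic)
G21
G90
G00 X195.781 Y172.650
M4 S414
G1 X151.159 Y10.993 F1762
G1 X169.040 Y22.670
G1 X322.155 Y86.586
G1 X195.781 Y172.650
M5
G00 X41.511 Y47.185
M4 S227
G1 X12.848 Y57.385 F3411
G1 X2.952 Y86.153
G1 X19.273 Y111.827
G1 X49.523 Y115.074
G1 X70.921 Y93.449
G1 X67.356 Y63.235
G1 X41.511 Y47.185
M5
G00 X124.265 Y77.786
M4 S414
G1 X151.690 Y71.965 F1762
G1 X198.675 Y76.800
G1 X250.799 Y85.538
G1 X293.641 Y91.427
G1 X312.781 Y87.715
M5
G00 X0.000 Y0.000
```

y_svg = 179.418 − y_m.

[1] S414→`#ff00ff` (score); closed run; points: 195.781,6.768 151.159,168.425 169.040,156.748 322.155,92.832

[2] S227→`#ff8800` (engrave); closed run; points: 41.511,132.233 12.848,122.033 2.952,93.265 19.273,67.591 49.523,64.344 70.921,85.969 67.356,116.183

[3] S414→`#ff00ff` (score); open run; points: 124.265,101.632 151.690,107.453 198.675,102.618 250.799,93.880 293.641,87.991 312.781,91.703

<svg xmlns="http://www.w3.org/2000/svg" width="354.367mm" height="179.418mm" viewBox="0 0 354.367 179.418">
  <polygon points="195.781,6.768 151.159,168.425 169.040,156.748 322.155,92.832" fill="none" stroke="#ff00ff"/>
  <polygon points="41.511,132.233 12.848,122.033 2.952,93.265 19.273,67.591 49.523,64.344 70.921,85.969 67.356,116.183" fill="none" stroke="#ff8800"/>
  <polyline points="124.265,101.632 151.690,107.453 198.675,102.618 250.799,93.880 293.641,87.991 312.781,91.703" fill="none" stroke="#ff00ff"/>
</svg>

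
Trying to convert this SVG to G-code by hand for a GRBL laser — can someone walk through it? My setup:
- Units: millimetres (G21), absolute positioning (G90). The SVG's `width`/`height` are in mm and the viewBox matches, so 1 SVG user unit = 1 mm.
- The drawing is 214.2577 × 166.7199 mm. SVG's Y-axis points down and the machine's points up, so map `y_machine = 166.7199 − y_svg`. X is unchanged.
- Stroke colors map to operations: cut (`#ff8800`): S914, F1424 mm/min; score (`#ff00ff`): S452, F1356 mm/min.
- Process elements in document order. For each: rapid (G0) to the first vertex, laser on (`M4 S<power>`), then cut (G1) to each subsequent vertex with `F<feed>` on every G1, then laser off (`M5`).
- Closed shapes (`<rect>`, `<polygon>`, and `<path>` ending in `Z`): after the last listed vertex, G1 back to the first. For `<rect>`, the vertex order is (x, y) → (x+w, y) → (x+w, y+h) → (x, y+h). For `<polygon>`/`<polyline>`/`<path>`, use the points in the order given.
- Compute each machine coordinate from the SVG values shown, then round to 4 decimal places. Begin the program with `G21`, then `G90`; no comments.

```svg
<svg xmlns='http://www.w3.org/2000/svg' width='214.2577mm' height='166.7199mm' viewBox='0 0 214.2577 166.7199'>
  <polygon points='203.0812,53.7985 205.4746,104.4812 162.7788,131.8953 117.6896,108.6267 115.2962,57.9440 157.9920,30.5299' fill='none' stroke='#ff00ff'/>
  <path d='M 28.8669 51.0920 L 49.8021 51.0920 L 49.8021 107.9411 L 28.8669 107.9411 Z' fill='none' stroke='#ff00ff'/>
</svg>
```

G21
G90
G0 X203.0812 Y112.9214
M4 S452
G1 X205.4746 Y62.2387 F1356
G1 X162.7788 Y34.8246 F1356
G1 X117.6896 Y58.0932 F1356
G1 X115.2962 Y108.7759 F1356
G1 X157.9920 Y136.1900 F1356
G1 X203.0812 Y112.9214 F1356
M5
G0 X28.8669 Y115.6279
M4 S452
G1 X49.8021 Y115.6279 F1356
G1 X49.8021 Y58.7788 F1356
G1 X28.8669 Y58.7788 F1356
G1 X28.8669 Y115.6279 F1356
M5

viewBox `0 0 214.2577 166.7199` with mm width/height → 1 unit = 1 mm. Flip: y_m = 166.7199 − y_svg.

**Shape 1** — `<polygon>` regular polygon, stroke `#ff00ff` → score (S452, F1356). Machine vertices: (203.0812,112.9214) → (205.4746,62.2387) → (162.7788,34.8246) → (117.6896,58.0932) → (115.2962,108.7759) → (157.9920,136.1900) → (203.0812,112.9214). Closed: final G1 returns to the first vertex.

**Shape 2** — `<path>` rectangle, stroke `#ff00ff` → score (S452, F1356). Machine vertices: (28.8669,115.6279) → (49.8021,115.6279) → (49.8021,58.7788) → (28.8669,58.7788) → (28.8669,115.6279). Closed: final G1 returns to the first vertex.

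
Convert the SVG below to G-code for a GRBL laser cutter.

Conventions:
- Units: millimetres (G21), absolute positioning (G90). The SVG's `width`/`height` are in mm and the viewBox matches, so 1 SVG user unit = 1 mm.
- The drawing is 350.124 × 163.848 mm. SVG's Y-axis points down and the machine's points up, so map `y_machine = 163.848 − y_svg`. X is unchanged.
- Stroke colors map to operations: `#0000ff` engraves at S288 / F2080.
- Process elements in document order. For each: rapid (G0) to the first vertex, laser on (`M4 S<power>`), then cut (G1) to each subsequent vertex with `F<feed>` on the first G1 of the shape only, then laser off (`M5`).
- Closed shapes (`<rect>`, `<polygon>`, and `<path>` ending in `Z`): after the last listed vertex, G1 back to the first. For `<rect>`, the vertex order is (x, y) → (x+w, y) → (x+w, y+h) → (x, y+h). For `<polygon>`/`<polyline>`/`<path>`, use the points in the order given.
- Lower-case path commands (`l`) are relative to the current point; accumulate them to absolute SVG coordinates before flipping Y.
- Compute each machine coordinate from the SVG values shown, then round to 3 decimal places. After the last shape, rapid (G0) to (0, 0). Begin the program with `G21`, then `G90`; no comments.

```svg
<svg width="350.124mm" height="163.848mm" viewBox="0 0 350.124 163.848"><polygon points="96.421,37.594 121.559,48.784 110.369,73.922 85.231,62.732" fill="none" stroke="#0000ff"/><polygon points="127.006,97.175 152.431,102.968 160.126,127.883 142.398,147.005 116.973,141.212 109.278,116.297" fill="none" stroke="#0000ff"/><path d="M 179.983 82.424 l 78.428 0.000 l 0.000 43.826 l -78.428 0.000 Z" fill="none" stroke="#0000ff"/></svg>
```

G21
G90
G0 X96.421 Y126.254
M4 S288
G1 X121.559 Y115.064 F2080
G1 X110.369 Y89.926
G1 X85.231 Y101.116
G1 X96.421 Y126.254
M5
G0 X127.006 Y66.673
M4 S288
G1 X152.431 Y60.880 F2080
G1 X160.126 Y35.965
G1 X142.398 Y16.843
G1 X116.973 Y22.636
G1 X109.278 Y47.551
G1 X127.006 Y66.673
M5
G0 X179.983 Y81.424
M4 S288
G1 X258.411 Y81.424 F2080
G1 X258.411 Y37.598
G1 X179.983 Y37.598
G1 X179.983 Y81.424
M5
G0 X0.000 Y0.000

Since the viewBox matches the mm dimensions, user units are millimetres directly. The only transform is the Y-flip y_m = 163.848 − y_svg.

Shape 1 is a regular polygon drawn with `<polygon>`. Its stroke #0000ff means engrave at S288, F2080. After flipping Y the toolpath is (96.421,126.254) → (121.559,115.064) → (110.369,89.926) → (85.231,101.116) → (96.421,126.254), returning to the start.

Shape 2 is a regular polygon drawn with `<polygon>`. Its stroke #0000ff means engrave at S288, F2080. After flipping Y the toolpath is (127.006,66.673) → (152.431,60.880) → (160.126,35.965) → (142.398,16.843) → (116.973,22.636) → (109.278,47.551) → (127.006,66.673), returning to the start.

Shape 3 is a rectangle drawn with `<path>`. Its stroke #0000ff means engrave at S288, F2080. After flipping Y the toolpath is (179.983,81.424) → (258.411,81.424) → (258.411,37.598) → (179.983,37.598) → (179.983,81.424), returning to the start.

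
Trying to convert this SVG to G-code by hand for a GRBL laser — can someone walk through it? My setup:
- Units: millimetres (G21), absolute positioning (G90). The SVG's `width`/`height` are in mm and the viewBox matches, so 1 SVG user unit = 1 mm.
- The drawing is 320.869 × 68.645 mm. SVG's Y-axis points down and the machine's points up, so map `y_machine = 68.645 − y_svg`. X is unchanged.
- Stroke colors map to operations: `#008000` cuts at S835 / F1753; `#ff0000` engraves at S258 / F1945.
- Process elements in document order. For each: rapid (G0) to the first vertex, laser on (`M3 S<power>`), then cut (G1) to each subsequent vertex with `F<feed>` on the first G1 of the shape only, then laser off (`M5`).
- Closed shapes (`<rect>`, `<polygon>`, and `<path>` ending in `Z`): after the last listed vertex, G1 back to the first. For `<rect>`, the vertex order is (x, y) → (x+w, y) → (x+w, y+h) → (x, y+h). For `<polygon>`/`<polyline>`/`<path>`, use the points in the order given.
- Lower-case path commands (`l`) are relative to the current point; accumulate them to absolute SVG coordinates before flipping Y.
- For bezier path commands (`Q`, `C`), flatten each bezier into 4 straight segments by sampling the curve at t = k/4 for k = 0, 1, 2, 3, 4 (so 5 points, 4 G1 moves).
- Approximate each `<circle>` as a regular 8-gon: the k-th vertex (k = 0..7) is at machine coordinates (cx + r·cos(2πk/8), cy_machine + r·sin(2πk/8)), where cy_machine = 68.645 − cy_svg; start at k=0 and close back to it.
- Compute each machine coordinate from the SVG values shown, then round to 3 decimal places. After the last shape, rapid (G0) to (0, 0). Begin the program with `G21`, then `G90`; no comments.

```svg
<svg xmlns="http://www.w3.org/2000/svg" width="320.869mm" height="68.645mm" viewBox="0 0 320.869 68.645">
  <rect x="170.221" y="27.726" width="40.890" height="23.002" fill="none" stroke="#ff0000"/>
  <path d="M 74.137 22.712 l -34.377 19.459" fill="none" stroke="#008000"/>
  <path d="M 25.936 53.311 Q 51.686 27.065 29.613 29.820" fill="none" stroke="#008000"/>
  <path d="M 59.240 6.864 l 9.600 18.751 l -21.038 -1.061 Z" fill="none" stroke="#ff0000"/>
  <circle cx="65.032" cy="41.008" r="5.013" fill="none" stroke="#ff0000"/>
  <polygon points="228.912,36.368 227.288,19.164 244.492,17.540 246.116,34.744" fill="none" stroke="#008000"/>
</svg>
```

viewBox `0 0 320.869 68.645` with mm width/height → 1 unit = 1 mm. Flip: y_m = 68.645 − y_svg.

**Shape 1** — `<rect>` rectangle, stroke `#ff0000` → engrave (S258, F1945). Machine vertices: (170.221,40.919) → (211.111,40.919) → (211.111,17.917) → (170.221,17.917) → (170.221,40.919). Closed: final G1 returns to the first vertex.

**Shape 2** — `<path>` line segment, stroke `#008000` → cut (S835, F1753). Machine vertices: (74.137,45.933) → (39.760,26.474). Open path.

**Shape 3** — `<path>` quadratic bezier, stroke `#008000` → cut (S835, F1753). Control points (SVG): P0=(25.936,53.311), P1=(51.686,27.065), P2=(29.613,29.820); sampled at t=k/4. Machine vertices: (25.936,15.334) → (35.822,26.644) → (39.730,34.330) → (37.661,38.390) → (29.613,38.825). Open path.

**Shape 4** — `<path>` regular polygon, stroke `#ff0000` → engrave (S258, F1945). Machine vertices: (59.240,61.781) → (68.840,43.030) → (47.802,44.091) → (59.240,61.781). Closed: final G1 returns to the first vertex.

**Shape 5** — `<circle>` circle, stroke `#ff0000` → engrave (S258, F1945). Machine vertices: (70.045,27.637) → (68.577,31.182) → (65.032,32.650) → (61.487,31.182) → (60.019,27.637) → (61.487,24.092) → (65.032,22.624) → (68.577,24.092) → (70.045,27.637). Closed: final G1 returns to the first vertex.

**Shape 6** — `<polygon>` regular polygon, stroke `#008000` → cut (S835, F1753). Machine vertices: (228.912,32.277) → (227.288,49.481) → (244.492,51.105) → (246.116,33.901) → (228.912,32.277). Closed: final G1 returns to the first vertex.

G21
G90
G0 X170.221 Y40.919
M3 S258
G1 X211.111 Y40.919 F1945
G1 X211.111 Y17.917
G1 X170.221 Y17.917
G1 X170.221 Y40.919
M5
G0 X74.137 Y45.933
M3 S835
G1 X39.760 Y26.474 F1753
M5
G0 X25.936 Y15.334
M3 S835
G1 X35.822 Y26.644 F1753
G1 X39.730 Y34.330
G1 X37.661 Y38.390
G1 X29.613 Y38.825
M5
G0 X59.240 Y61.781
M3 S258
G1 X68.840 Y43.030 F1945
G1 X47.802 Y44.091
G1 X59.240 Y61.781
M5
G0 X70.045 Y27.637
M3 S258
G1 X68.577 Y31.182 F1945
G1 X65.032 Y32.650
G1 X61.487 Y31.182
G1 X60.019 Y27.637
G1 X61.487 Y24.092
G1 X65.032 Y22.624
G1 X68.577 Y24.092
G1 X70.045 Y27.637
M5
G0 X228.912 Y32.277
M3 S835
G1 X227.288 Y49.481 F1753
G1 X244.492 Y51.105
G1 X246.116 Y33.901
G1 X228.912 Y32.277
M5
G0 X0.000 Y0.000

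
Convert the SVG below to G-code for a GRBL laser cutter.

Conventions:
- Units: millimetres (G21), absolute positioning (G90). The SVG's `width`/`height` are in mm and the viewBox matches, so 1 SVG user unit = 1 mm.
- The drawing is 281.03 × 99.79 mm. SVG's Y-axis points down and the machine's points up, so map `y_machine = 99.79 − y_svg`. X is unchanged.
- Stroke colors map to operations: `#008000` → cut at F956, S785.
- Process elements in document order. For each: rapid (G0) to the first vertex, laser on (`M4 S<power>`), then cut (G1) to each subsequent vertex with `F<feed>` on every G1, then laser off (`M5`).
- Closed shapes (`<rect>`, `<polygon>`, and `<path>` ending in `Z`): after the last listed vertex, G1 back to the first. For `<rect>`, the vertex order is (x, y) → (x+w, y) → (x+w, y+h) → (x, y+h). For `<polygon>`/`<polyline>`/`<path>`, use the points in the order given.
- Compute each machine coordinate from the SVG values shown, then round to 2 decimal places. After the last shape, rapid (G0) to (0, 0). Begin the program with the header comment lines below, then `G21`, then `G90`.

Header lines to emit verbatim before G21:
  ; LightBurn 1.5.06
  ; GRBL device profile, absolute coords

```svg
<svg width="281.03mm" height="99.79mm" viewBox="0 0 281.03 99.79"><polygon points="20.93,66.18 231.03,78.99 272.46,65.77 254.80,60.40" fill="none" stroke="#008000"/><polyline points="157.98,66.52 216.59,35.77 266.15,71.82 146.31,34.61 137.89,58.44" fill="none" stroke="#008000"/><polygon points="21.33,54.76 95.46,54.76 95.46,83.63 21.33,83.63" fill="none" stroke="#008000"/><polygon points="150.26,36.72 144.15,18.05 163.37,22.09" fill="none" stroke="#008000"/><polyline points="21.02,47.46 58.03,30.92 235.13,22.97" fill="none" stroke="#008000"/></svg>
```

; LightBurn 1.5.06
; GRBL device profile, absolute coords
G21
G90
G0 X20.93 Y33.61
M4 S785
G1 X231.03 Y20.80 F956
G1 X272.46 Y34.02 F956
G1 X254.80 Y39.39 F956
G1 X20.93 Y33.61 F956
M5
G0 X157.98 Y33.27
M4 S785
G1 X216.59 Y64.02 F956
G1 X266.15 Y27.97 F956
G1 X146.31 Y65.18 F956
G1 X137.89 Y41.35 F956
M5
G0 X21.33 Y45.03
M4 S785
G1 X95.46 Y45.03 F956
G1 X95.46 Y16.16 F956
G1 X21.33 Y16.16 F956
G1 X21.33 Y45.03 F956
M5
G0 X150.26 Y63.07
M4 S785
G1 X144.15 Y81.74 F956
G1 X163.37 Y77.70 F956
G1 X150.26 Y63.07 F956
M5
G0 X21.02 Y52.33
M4 S785
G1 X58.03 Y68.87 F956
G1 X235.13 Y76.82 F956
M5
G0 X0.00 Y0.00

viewBox `0 0 281.03 99.79` with mm width/height → 1 unit = 1 mm. Flip: y_m = 99.79 − y_svg.

**Shape 1** — `<polygon>` closed polygon, stroke `#008000` → cut (S785, F956). Machine vertices: (20.93,33.61) → (231.03,20.80) → (272.46,34.02) → (254.80,39.39) → (20.93,33.61). Closed: final G1 returns to the first vertex.

**Shape 2** — `<polyline>` open polyline, stroke `#008000` → cut (S785, F956). Machine vertices: (157.98,33.27) → (216.59,64.02) → (266.15,27.97) → (146.31,65.18) → (137.89,41.35). Open path.

**Shape 3** — `<polygon>` rectangle, stroke `#008000` → cut (S785, F956). Machine vertices: (21.33,45.03) → (95.46,45.03) → (95.46,16.16) → (21.33,16.16) → (21.33,45.03). Closed: final G1 returns to the first vertex.

**Shape 4** — `<polygon>` regular polygon, stroke `#008000` → cut (S785, F956). Machine vertices: (150.26,63.07) → (144.15,81.74) → (163.37,77.70) → (150.26,63.07). Closed: final G1 returns to the first vertex.

**Shape 5** — `<polyline>` open polyline, stroke `#008000` → cut (S785, F956). Machine vertices: (21.02,52.33) → (58.03,68.87) → (235.13,76.82). Open path.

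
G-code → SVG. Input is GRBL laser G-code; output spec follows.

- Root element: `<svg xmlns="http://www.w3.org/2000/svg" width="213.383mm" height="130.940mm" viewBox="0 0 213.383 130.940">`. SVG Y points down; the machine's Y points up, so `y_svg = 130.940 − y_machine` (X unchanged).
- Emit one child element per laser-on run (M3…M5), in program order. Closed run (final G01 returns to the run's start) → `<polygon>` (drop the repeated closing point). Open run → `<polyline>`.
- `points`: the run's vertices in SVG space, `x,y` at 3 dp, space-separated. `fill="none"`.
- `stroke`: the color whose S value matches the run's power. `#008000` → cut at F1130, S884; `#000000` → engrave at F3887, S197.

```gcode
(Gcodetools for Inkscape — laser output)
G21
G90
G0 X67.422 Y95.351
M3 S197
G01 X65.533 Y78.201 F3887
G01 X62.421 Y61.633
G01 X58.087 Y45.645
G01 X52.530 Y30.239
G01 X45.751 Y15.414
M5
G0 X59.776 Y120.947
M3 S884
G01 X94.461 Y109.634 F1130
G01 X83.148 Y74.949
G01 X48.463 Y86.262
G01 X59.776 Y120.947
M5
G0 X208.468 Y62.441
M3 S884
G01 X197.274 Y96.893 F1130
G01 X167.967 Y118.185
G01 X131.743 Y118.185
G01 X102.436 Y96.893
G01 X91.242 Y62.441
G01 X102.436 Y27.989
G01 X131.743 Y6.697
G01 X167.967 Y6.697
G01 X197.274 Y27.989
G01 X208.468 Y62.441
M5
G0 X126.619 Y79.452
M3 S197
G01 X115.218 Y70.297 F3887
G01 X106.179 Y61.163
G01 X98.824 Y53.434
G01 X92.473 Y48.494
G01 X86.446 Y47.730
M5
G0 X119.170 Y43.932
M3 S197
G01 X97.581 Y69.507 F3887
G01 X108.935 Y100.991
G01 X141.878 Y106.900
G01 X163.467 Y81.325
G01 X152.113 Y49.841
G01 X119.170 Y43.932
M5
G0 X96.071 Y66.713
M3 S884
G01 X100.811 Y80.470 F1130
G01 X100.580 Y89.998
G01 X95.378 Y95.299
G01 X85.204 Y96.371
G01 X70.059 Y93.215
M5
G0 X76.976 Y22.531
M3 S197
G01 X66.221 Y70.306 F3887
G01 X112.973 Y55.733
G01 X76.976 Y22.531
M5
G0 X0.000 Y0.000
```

<svg xmlns="http://www.w3.org/2000/svg" width="213.383mm" height="130.940mm" viewBox="0 0 213.383 130.940">
  <polyline points="67.422,35.589 65.533,52.739 62.421,69.307 58.087,85.295 52.530,100.701 45.751,115.526" fill="none" stroke="#000000"/>
  <polygon points="59.776,9.993 94.461,21.306 83.148,55.991 48.463,44.678" fill="none" stroke="#008000"/>
  <polygon points="208.468,68.499 197.274,34.047 167.967,12.755 131.743,12.755 102.436,34.047 91.242,68.499 102.436,102.951 131.743,124.243 167.967,124.243 197.274,102.951" fill="none" stroke="#008000"/>
  <polyline points="126.619,51.488 115.218,60.643 106.179,69.777 98.824,77.506 92.473,82.446 86.446,83.210" fill="none" stroke="#000000"/>
  <polygon points="119.170,87.008 97.581,61.433 108.935,29.949 141.878,24.040 163.467,49.615 152.113,81.099" fill="none" stroke="#000000"/>
  <polyline points="96.071,64.227 100.811,50.470 100.580,40.942 95.378,35.641 85.204,34.569 70.059,37.725" fill="none" stroke="#008000"/>
  <polygon points="76.976,108.409 66.221,60.634 112.973,75.207" fill="none" stroke="#000000"/>
</svg>

Each laser-on run becomes one SVG element. Flip Y back into SVG space with y_svg = 130.940 − y_machine.

Run 1: the run's S197 means `#000000` (engrave). The run is open, so emit a `<polyline>` with points (Y-flipped): 67.422,35.589 65.533,52.739 62.421,69.307 58.087,85.295 52.530,100.701 45.751,115.526.

Run 2: the run's S884 means `#008000` (cut). The run returns to its start, so emit a `<polygon>` with points (Y-flipped): 59.776,9.993 94.461,21.306 83.148,55.991 48.463,44.678.

Run 3: the run's S884 means `#008000` (cut). The run returns to its start, so emit a `<polygon>` with points (Y-flipped): 208.468,68.499 197.274,34.047 167.967,12.755 131.743,12.755 102.436,34.047 91.242,68.499 102.436,102.951 131.743,124.243 167.967,124.243 197.274,102.951.

Run 4: power S197 maps to stroke `#000000` (engrave). The run is open, so emit a `<polyline>` with points (Y-flipped): 126.619,51.488 115.218,60.643 106.179,69.777 98.824,77.506 92.473,82.446 86.446,83.210.

Run 5: S197 ⇒ engrave layer `#000000`. The run returns to its start, so emit a `<polygon>` with points (Y-flipped): 119.170,87.008 97.581,61.433 108.935,29.949 141.878,24.040 163.467,49.615 152.113,81.099.

Run 6: S884 ⇒ cut layer `#008000`. The run is open, so emit a `<polyline>` with points (Y-flipped): 96.071,64.227 100.811,50.470 100.580,40.942 95.378,35.641 85.204,34.569 70.059,37.725.

Run 7: S197 ⇒ engrave layer `#000000`. The run returns to its start, so emit a `<polygon>` with points (Y-flipped): 76.976,108.409 66.221,60.634 112.973,75.207.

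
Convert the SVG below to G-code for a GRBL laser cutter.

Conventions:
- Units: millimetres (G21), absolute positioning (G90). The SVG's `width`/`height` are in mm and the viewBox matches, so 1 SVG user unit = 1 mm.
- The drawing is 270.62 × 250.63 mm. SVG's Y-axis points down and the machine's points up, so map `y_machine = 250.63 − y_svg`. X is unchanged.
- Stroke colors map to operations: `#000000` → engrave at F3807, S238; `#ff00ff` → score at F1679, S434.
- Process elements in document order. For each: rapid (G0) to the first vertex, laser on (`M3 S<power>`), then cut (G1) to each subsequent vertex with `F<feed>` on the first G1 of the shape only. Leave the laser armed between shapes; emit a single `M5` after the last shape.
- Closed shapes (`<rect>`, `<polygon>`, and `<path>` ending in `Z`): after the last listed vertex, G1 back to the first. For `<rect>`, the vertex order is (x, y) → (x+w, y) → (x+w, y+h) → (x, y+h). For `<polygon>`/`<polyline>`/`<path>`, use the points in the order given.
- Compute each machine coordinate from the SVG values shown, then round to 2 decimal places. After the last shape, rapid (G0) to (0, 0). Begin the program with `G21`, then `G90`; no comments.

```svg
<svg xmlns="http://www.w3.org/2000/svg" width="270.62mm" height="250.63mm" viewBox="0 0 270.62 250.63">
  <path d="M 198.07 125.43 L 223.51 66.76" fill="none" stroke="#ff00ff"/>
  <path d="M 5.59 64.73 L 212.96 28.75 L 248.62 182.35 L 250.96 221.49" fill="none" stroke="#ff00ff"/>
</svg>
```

G21
G90
G0 X198.07 Y125.20
M3 S434
G1 X223.51 Y183.87 F1679
G0 X5.59 Y185.90
M3 S434
G1 X212.96 Y221.88 F1679
G1 X248.62 Y68.28
G1 X250.96 Y29.14
M5
G0 X0.00 Y0.00

1 u = 1 mm; y_m = 250.63 − y.

[1] `<path>` line segment, #ff00ff→score S434 F1679: (198.07,125.20) → (223.51,183.87)

[2] `<path>` open polyline, #ff00ff→score S434 F1679: (5.59,185.90) → (212.96,221.88) → (248.62,68.28) → (250.96,29.14)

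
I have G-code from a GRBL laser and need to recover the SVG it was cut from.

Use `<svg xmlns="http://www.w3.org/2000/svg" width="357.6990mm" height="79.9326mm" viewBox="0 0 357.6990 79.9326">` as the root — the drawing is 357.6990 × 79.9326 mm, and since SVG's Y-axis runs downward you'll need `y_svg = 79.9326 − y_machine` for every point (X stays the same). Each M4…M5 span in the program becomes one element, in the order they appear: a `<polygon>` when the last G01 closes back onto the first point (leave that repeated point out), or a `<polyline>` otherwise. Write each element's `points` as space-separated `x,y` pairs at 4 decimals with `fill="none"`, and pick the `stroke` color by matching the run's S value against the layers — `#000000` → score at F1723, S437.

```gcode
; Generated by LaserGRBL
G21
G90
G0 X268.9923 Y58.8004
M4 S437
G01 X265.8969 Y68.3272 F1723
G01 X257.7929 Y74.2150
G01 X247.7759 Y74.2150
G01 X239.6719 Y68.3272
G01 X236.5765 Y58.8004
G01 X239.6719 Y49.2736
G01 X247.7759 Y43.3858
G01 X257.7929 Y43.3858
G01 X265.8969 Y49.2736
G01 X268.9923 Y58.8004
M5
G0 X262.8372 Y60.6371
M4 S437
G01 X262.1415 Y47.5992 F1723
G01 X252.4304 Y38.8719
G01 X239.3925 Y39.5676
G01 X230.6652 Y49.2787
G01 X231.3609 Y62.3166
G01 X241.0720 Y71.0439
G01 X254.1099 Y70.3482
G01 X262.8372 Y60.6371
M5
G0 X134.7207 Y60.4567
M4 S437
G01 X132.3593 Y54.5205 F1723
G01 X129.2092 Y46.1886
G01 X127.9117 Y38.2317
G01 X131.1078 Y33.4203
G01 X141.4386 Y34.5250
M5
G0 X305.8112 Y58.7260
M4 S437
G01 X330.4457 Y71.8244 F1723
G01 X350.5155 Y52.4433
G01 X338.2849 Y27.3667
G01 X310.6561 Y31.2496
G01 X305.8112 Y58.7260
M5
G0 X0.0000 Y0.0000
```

<svg xmlns="http://www.w3.org/2000/svg" width="357.6990mm" height="79.9326mm" viewBox="0 0 357.6990 79.9326">
  <polygon points="268.9923,21.1322 265.8969,11.6054 257.7929,5.7176 247.7759,5.7176 239.6719,11.6054 236.5765,21.1322 239.6719,30.6590 247.7759,36.5468 257.7929,36.5468 265.8969,30.6590" fill="none" stroke="#000000"/>
  <polygon points="262.8372,19.2955 262.1415,32.3334 252.4304,41.0607 239.3925,40.3650 230.6652,30.6539 231.3609,17.6160 241.0720,8.8887 254.1099,9.5844" fill="none" stroke="#000000"/>
  <polyline points="134.7207,19.4759 132.3593,25.4121 129.2092,33.7440 127.9117,41.7009 131.1078,46.5123 141.4386,45.4076" fill="none" stroke="#000000"/>
  <polygon points="305.8112,21.2066 330.4457,8.1082 350.5155,27.4893 338.2849,52.5659 310.6561,48.6830" fill="none" stroke="#000000"/>
</svg>

Each laser-on run becomes one SVG element. Flip Y back into SVG space with y_svg = 79.9326 − y_machine. Every run uses S437, so all elements get stroke `#000000` (score).

Run 1: The run returns to its start, so emit a `<polygon>` with points (Y-flipped): 268.9923,21.1322 265.8969,11.6054 257.7929,5.7176 247.7759,5.7176 239.6719,11.6054 236.5765,21.1322 239.6719,30.6590 247.7759,36.5468 257.7929,36.5468 265.8969,30.6590.

Run 2: The run returns to its start, so emit a `<polygon>` with points (Y-flipped): 262.8372,19.2955 262.1415,32.3334 252.4304,41.0607 239.3925,40.3650 230.6652,30.6539 231.3609,17.6160 241.0720,8.8887 254.1099,9.5844.

Run 3: The run is open, so emit a `<polyline>` with points (Y-flipped): 134.7207,19.4759 132.3593,25.4121 129.2092,33.7440 127.9117,41.7009 131.1078,46.5123 141.4386,45.4076.

Run 4: The run returns to its start, so emit a `<polygon>` with points (Y-flipped): 305.8112,21.2066 330.4457,8.1082 350.5155,27.4893 338.2849,52.5659 310.6561,48.6830.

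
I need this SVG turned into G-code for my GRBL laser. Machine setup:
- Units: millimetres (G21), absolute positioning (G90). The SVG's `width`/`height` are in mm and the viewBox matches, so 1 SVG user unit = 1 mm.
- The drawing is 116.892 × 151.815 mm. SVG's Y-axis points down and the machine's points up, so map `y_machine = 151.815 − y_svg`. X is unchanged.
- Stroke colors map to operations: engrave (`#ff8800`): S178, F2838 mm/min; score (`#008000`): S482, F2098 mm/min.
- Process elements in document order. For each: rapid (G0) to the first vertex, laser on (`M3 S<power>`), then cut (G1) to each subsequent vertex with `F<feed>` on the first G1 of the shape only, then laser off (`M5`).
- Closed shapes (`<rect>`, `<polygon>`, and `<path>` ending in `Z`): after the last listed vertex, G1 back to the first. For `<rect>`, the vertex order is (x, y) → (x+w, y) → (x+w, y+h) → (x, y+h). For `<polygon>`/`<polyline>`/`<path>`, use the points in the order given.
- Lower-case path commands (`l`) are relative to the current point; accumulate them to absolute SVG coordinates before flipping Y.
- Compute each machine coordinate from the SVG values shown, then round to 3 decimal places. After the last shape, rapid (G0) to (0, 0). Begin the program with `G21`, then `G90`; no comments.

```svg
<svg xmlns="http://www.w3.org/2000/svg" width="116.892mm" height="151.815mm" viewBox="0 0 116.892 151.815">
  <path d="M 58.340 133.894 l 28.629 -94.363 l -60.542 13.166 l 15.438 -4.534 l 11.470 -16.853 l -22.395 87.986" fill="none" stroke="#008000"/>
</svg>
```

1 u = 1 mm; y_m = 151.815 − y.

[1] `<path>` open polyline, #008000→score S482 F2098: (58.340,17.921) → (86.969,112.284) → (26.427,99.118) → (41.865,103.652) → (53.335,120.505) → (30.940,32.519)

G21
G90
G0 X58.340 Y17.921
M3 S482
G1 X86.969 Y112.284 F2098
G1 X26.427 Y99.118
G1 X41.865 Y103.652
G1 X53.335 Y120.505
G1 X30.940 Y32.519
M5
G0 X0.000 Y0.000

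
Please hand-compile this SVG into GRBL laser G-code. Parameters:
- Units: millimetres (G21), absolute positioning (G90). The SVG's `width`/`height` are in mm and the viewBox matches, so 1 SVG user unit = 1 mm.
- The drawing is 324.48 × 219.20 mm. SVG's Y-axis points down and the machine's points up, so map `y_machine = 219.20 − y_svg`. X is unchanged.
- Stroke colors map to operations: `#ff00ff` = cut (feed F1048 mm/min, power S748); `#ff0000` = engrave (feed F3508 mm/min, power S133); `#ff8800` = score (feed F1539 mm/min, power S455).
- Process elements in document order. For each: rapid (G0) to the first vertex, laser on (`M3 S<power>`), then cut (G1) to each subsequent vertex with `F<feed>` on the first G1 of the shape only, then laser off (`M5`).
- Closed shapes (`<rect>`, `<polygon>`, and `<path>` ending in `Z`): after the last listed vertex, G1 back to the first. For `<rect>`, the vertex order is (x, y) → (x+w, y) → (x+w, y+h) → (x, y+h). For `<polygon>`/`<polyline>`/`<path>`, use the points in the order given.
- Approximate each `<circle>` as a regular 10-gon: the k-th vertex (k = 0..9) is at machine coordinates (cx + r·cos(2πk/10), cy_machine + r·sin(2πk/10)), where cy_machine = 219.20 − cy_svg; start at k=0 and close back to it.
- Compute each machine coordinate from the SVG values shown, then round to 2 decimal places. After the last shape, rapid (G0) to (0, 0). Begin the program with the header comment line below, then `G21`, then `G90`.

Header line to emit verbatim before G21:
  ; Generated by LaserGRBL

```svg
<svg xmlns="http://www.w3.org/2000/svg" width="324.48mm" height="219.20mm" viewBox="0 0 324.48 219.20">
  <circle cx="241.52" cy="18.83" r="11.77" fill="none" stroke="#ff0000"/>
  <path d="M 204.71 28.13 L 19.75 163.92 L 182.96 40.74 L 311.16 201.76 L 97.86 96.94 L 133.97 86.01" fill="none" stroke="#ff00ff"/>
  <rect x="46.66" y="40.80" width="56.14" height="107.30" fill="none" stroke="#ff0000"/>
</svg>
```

viewBox `0 0 324.48 219.20` with mm width/height → 1 unit = 1 mm. Flip: y_m = 219.20 − y_svg.

**Shape 1** — `<circle>` circle, stroke `#ff0000` → engrave (S133, F3508). Machine vertices: (253.29,200.37) → (251.04,207.29) → (245.16,211.56) → (237.88,211.56) → (232.00,207.29) → (229.75,200.37) → (232.00,193.45) → (237.88,189.18) → (245.16,189.18) → (251.04,193.45) → (253.29,200.37). Closed: final G1 returns to the first vertex.

**Shape 2** — `<path>` open polyline, stroke `#ff00ff` → cut (S748, F1048). Machine vertices: (204.71,191.07) → (19.75,55.28) → (182.96,178.46) → (311.16,17.44) → (97.86,122.26) → (133.97,133.19). Open path.

**Shape 3** — `<rect>` rectangle, stroke `#ff0000` → engrave (S133, F3508). Machine vertices: (46.66,178.40) → (102.80,178.40) → (102.80,71.10) → (46.66,71.10) → (46.66,178.40). Closed: final G1 returns to the first vertex.

; Generated by LaserGRBL
G21
G90
G0 X253.29 Y200.37
M3 S133
G1 X251.04 Y207.29 F3508
G1 X245.16 Y211.56
G1 X237.88 Y211.56
G1 X232.00 Y207.29
G1 X229.75 Y200.37
G1 X232.00 Y193.45
G1 X237.88 Y189.18
G1 X245.16 Y189.18
G1 X251.04 Y193.45
G1 X253.29 Y200.37
M5
G0 X204.71 Y191.07
M3 S748
G1 X19.75 Y55.28 F1048
G1 X182.96 Y178.46
G1 X311.16 Y17.44
G1 X97.86 Y122.26
G1 X133.97 Y133.19
M5
G0 X46.66 Y178.40
M3 S133
G1 X102.80 Y178.40 F3508
G1 X102.80 Y71.10
G1 X46.66 Y71.10
G1 X46.66 Y178.40
M5
G0 X0.00 Y0.00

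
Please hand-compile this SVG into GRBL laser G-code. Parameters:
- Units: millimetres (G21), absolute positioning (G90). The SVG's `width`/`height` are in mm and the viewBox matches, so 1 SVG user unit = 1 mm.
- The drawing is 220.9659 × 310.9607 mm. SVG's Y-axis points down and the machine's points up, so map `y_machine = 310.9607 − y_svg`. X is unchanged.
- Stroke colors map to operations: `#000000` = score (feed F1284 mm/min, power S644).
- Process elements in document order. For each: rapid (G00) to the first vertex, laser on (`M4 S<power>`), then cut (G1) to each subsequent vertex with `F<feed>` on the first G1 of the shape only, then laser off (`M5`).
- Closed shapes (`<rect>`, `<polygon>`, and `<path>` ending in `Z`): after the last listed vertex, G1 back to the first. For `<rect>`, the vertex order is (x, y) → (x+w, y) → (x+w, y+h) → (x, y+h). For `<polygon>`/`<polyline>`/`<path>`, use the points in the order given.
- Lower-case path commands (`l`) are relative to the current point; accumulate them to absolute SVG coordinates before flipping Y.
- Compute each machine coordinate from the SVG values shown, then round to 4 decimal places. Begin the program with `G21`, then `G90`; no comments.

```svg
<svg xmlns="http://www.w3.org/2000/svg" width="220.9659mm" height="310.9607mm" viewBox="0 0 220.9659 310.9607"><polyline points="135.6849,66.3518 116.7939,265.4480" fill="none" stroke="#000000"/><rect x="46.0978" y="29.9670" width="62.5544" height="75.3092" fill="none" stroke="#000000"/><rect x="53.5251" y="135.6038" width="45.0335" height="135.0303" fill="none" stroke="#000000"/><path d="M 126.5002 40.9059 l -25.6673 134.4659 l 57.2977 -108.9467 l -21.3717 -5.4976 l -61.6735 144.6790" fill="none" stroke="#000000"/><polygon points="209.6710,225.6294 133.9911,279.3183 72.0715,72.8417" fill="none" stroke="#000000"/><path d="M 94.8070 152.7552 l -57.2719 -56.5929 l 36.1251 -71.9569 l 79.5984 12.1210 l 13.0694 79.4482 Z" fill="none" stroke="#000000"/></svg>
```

G21
G90
G00 X135.6849 Y244.6089
M4 S644
G1 X116.7939 Y45.5127 F1284
M5
G00 X46.0978 Y280.9937
M4 S644
G1 X108.6522 Y280.9937 F1284
G1 X108.6522 Y205.6845
G1 X46.0978 Y205.6845
G1 X46.0978 Y280.9937
M5
G00 X53.5251 Y175.3569
M4 S644
G1 X98.5586 Y175.3569 F1284
G1 X98.5586 Y40.3266
G1 X53.5251 Y40.3266
G1 X53.5251 Y175.3569
M5
G00 X126.5002 Y270.0548
M4 S644
G1 X100.8329 Y135.5889 F1284
G1 X158.1306 Y244.5356
G1 X136.7589 Y250.0332
G1 X75.0854 Y105.3542
M5
G00 X209.6710 Y85.3313
M4 S644
G1 X133.9911 Y31.6424 F1284
G1 X72.0715 Y238.1190
G1 X209.6710 Y85.3313
M5
G00 X94.8070 Y158.2055
M4 S644
G1 X37.5351 Y214.7984 F1284
G1 X73.6602 Y286.7553
G1 X153.2586 Y274.6343
G1 X166.3280 Y195.1861
G1 X94.8070 Y158.2055
M5

viewBox `0 0 220.9659 310.9607` with mm width/height → 1 unit = 1 mm. Flip: y_m = 310.9607 − y_svg.

**Shape 1** — `<polyline>` line segment, stroke `#000000` → score (S644, F1284). Machine vertices: (135.6849,244.6089) → (116.7939,45.5127). Open path.

**Shape 2** — `<rect>` rectangle, stroke `#000000` → score (S644, F1284). Machine vertices: (46.0978,280.9937) → (108.6522,280.9937) → (108.6522,205.6845) → (46.0978,205.6845) → (46.0978,280.9937). Closed: final G1 returns to the first vertex.

**Shape 3** — `<rect>` rectangle, stroke `#000000` → score (S644, F1284). Machine vertices: (53.5251,175.3569) → (98.5586,175.3569) → (98.5586,40.3266) → (53.5251,40.3266) → (53.5251,175.3569). Closed: final G1 returns to the first vertex.

**Shape 4** — `<path>` open polyline, stroke `#000000` → score (S644, F1284). Machine vertices: (126.5002,270.0548) → (100.8329,135.5889) → (158.1306,244.5356) → (136.7589,250.0332) → (75.0854,105.3542). Open path.

**Shape 5** — `<polygon>` closed polygon, stroke `#000000` → score (S644, F1284). Machine vertices: (209.6710,85.3313) → (133.9911,31.6424) → (72.0715,238.1190) → (209.6710,85.3313). Closed: final G1 returns to the first vertex.

**Shape 6** — `<path>` regular polygon, stroke `#000000` → score (S644, F1284). Machine vertices: (94.8070,158.2055) → (37.5351,214.7984) → (73.6602,286.7553) → (153.2586,274.6343) → (166.3280,195.1861) → (94.8070,158.2055). Closed: final G1 returns to the first vertex.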